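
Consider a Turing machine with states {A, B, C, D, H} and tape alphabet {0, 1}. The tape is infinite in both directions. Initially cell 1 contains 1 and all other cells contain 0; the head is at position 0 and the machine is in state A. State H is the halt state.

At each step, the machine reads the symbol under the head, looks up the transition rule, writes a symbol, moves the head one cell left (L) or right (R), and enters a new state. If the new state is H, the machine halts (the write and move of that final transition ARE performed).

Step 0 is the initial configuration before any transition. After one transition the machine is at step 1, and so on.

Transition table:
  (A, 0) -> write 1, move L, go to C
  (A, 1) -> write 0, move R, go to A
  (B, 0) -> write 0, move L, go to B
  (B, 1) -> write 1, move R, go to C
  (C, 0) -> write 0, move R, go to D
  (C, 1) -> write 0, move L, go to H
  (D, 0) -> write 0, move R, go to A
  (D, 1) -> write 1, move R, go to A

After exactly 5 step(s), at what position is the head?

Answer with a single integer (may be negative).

Step 1: in state A at pos 0, read 0 -> (A,0)->write 1,move L,goto C. Now: state=C, head=-1, tape[-2..2]=00110 (head:  ^)
Step 2: in state C at pos -1, read 0 -> (C,0)->write 0,move R,goto D. Now: state=D, head=0, tape[-2..2]=00110 (head:   ^)
Step 3: in state D at pos 0, read 1 -> (D,1)->write 1,move R,goto A. Now: state=A, head=1, tape[-2..2]=00110 (head:    ^)
Step 4: in state A at pos 1, read 1 -> (A,1)->write 0,move R,goto A. Now: state=A, head=2, tape[-2..3]=001000 (head:     ^)
Step 5: in state A at pos 2, read 0 -> (A,0)->write 1,move L,goto C. Now: state=C, head=1, tape[-2..3]=001010 (head:    ^)

Answer: 1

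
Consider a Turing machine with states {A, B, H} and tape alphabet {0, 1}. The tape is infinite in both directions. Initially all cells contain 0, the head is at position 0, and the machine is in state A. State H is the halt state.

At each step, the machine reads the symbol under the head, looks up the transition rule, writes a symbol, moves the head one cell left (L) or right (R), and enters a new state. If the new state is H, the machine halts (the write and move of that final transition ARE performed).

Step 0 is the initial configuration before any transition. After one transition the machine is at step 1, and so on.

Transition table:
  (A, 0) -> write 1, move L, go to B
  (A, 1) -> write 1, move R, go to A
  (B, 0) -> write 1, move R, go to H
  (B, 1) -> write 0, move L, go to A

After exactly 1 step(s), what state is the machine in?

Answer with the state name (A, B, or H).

Step 1: in state A at pos 0, read 0 -> (A,0)->write 1,move L,goto B. Now: state=B, head=-1, tape[-2..1]=0010 (head:  ^)

Answer: B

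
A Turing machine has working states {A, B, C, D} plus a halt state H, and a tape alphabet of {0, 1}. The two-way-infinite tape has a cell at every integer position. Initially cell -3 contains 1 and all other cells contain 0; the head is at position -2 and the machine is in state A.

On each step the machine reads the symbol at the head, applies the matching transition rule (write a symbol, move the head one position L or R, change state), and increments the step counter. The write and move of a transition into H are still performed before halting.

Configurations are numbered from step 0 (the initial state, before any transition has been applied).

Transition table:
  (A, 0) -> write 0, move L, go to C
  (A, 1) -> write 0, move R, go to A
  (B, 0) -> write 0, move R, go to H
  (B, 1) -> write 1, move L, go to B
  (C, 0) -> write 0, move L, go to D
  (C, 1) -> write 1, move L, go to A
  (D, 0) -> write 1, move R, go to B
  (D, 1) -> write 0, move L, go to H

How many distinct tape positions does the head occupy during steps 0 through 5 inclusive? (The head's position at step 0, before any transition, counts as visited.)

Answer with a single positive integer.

Step 1: in state A at pos -2, read 0 -> (A,0)->write 0,move L,goto C. Now: state=C, head=-3, tape[-4..-1]=0100 (head:  ^)
Step 2: in state C at pos -3, read 1 -> (C,1)->write 1,move L,goto A. Now: state=A, head=-4, tape[-5..-1]=00100 (head:  ^)
Step 3: in state A at pos -4, read 0 -> (A,0)->write 0,move L,goto C. Now: state=C, head=-5, tape[-6..-1]=000100 (head:  ^)
Step 4: in state C at pos -5, read 0 -> (C,0)->write 0,move L,goto D. Now: state=D, head=-6, tape[-7..-1]=0000100 (head:  ^)
Step 5: in state D at pos -6, read 0 -> (D,0)->write 1,move R,goto B. Now: state=B, head=-5, tape[-7..-1]=0100100 (head:   ^)
Head positions at steps 0..5: starting at -2, distinct positions visited = {-6, -5, -4, -3, -2} -> 5 position(s)

Answer: 5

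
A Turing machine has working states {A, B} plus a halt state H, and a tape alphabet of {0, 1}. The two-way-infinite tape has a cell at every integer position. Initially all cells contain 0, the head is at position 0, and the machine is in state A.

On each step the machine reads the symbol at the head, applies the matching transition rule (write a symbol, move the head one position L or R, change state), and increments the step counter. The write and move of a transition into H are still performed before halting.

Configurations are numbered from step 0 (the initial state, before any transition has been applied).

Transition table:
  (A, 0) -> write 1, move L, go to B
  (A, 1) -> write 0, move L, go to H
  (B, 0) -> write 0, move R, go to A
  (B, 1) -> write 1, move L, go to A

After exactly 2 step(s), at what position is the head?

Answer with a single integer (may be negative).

Answer: 0

Derivation:
Step 1: in state A at pos 0, read 0 -> (A,0)->write 1,move L,goto B. Now: state=B, head=-1, tape[-2..1]=0010 (head:  ^)
Step 2: in state B at pos -1, read 0 -> (B,0)->write 0,move R,goto A. Now: state=A, head=0, tape[-2..1]=0010 (head:   ^)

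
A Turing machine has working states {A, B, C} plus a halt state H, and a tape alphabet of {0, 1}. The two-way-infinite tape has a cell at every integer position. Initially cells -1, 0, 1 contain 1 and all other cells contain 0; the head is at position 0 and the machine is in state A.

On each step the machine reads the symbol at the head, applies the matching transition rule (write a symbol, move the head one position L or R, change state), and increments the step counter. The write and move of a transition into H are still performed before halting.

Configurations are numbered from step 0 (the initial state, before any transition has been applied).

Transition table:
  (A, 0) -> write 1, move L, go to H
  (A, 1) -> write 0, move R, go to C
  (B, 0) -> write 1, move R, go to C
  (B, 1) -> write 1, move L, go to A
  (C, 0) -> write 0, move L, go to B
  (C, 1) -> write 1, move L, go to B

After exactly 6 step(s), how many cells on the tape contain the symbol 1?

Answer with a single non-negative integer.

Answer: 2

Derivation:
Step 1: in state A at pos 0, read 1 -> (A,1)->write 0,move R,goto C. Now: state=C, head=1, tape[-2..2]=01010 (head:    ^)
Step 2: in state C at pos 1, read 1 -> (C,1)->write 1,move L,goto B. Now: state=B, head=0, tape[-2..2]=01010 (head:   ^)
Step 3: in state B at pos 0, read 0 -> (B,0)->write 1,move R,goto C. Now: state=C, head=1, tape[-2..2]=01110 (head:    ^)
Step 4: in state C at pos 1, read 1 -> (C,1)->write 1,move L,goto B. Now: state=B, head=0, tape[-2..2]=01110 (head:   ^)
Step 5: in state B at pos 0, read 1 -> (B,1)->write 1,move L,goto A. Now: state=A, head=-1, tape[-2..2]=01110 (head:  ^)
Step 6: in state A at pos -1, read 1 -> (A,1)->write 0,move R,goto C. Now: state=C, head=0, tape[-2..2]=00110 (head:   ^)
Cells containing 1 after step 6: {0, 1} -> 2 cell(s)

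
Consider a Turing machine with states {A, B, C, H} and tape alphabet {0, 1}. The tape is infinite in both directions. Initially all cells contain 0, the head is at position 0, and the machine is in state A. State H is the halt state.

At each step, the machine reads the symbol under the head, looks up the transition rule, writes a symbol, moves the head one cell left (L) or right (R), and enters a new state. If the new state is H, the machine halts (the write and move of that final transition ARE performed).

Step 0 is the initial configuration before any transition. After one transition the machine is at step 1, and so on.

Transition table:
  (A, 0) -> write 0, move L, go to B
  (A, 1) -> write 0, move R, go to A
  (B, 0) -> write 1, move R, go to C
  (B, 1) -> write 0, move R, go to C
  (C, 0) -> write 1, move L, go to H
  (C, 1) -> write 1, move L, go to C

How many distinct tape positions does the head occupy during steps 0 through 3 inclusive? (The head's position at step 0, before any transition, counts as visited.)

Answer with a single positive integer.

Step 1: in state A at pos 0, read 0 -> (A,0)->write 0,move L,goto B. Now: state=B, head=-1, tape[-2..1]=0000 (head:  ^)
Step 2: in state B at pos -1, read 0 -> (B,0)->write 1,move R,goto C. Now: state=C, head=0, tape[-2..1]=0100 (head:   ^)
Step 3: in state C at pos 0, read 0 -> (C,0)->write 1,move L,goto H. Now: state=H, head=-1, tape[-2..1]=0110 (head:  ^)
Head positions at steps 0..3: starting at 0, distinct positions visited = {-1, 0} -> 2 position(s)

Answer: 2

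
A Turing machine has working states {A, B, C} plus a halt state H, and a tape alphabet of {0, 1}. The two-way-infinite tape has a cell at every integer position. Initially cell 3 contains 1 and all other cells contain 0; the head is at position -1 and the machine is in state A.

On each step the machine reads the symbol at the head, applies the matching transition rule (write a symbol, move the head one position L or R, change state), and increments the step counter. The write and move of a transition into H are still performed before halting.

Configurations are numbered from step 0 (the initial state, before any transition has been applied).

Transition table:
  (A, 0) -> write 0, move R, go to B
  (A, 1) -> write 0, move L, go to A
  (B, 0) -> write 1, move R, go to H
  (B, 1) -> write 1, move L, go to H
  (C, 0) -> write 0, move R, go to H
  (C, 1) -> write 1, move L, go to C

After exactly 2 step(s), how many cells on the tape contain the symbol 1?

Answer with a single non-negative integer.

Step 1: in state A at pos -1, read 0 -> (A,0)->write 0,move R,goto B. Now: state=B, head=0, tape[-2..4]=0000010 (head:   ^)
Step 2: in state B at pos 0, read 0 -> (B,0)->write 1,move R,goto H. Now: state=H, head=1, tape[-2..4]=0010010 (head:    ^)
Cells containing 1 after step 2: {0, 3} -> 2 cell(s)

Answer: 2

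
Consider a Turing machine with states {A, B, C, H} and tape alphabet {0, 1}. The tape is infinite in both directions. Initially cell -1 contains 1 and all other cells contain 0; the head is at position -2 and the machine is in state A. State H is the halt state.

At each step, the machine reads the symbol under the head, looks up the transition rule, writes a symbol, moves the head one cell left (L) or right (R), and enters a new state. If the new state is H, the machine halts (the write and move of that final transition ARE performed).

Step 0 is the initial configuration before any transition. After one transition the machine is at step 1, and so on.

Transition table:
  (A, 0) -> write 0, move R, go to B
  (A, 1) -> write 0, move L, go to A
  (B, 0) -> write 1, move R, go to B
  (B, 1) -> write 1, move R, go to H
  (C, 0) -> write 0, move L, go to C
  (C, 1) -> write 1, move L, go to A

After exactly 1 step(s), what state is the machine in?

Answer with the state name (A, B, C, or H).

Answer: B

Derivation:
Step 1: in state A at pos -2, read 0 -> (A,0)->write 0,move R,goto B. Now: state=B, head=-1, tape[-3..0]=0010 (head:   ^)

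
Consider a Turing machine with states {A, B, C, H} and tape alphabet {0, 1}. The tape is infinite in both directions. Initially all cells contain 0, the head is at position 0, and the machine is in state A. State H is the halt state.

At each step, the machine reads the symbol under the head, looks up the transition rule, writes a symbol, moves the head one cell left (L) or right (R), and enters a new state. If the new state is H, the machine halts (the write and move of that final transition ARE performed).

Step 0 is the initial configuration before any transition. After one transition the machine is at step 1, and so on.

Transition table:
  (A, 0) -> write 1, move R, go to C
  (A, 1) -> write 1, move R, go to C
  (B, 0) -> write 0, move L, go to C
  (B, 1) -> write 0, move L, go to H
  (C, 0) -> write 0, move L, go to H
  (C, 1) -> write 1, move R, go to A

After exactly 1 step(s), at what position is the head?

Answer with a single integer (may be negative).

Step 1: in state A at pos 0, read 0 -> (A,0)->write 1,move R,goto C. Now: state=C, head=1, tape[-1..2]=0100 (head:   ^)

Answer: 1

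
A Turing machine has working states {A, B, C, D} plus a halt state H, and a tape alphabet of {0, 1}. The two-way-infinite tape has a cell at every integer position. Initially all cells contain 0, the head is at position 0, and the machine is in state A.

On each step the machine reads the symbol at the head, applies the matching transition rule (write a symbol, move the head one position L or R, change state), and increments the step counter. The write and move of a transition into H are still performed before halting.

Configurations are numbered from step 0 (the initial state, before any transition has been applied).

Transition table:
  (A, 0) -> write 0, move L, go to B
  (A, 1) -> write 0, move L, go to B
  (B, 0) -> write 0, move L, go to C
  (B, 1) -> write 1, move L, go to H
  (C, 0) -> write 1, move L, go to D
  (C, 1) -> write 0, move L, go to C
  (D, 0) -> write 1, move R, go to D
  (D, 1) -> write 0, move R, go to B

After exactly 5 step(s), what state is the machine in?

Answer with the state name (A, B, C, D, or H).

Answer: B

Derivation:
Step 1: in state A at pos 0, read 0 -> (A,0)->write 0,move L,goto B. Now: state=B, head=-1, tape[-2..1]=0000 (head:  ^)
Step 2: in state B at pos -1, read 0 -> (B,0)->write 0,move L,goto C. Now: state=C, head=-2, tape[-3..1]=00000 (head:  ^)
Step 3: in state C at pos -2, read 0 -> (C,0)->write 1,move L,goto D. Now: state=D, head=-3, tape[-4..1]=001000 (head:  ^)
Step 4: in state D at pos -3, read 0 -> (D,0)->write 1,move R,goto D. Now: state=D, head=-2, tape[-4..1]=011000 (head:   ^)
Step 5: in state D at pos -2, read 1 -> (D,1)->write 0,move R,goto B. Now: state=B, head=-1, tape[-4..1]=010000 (head:    ^)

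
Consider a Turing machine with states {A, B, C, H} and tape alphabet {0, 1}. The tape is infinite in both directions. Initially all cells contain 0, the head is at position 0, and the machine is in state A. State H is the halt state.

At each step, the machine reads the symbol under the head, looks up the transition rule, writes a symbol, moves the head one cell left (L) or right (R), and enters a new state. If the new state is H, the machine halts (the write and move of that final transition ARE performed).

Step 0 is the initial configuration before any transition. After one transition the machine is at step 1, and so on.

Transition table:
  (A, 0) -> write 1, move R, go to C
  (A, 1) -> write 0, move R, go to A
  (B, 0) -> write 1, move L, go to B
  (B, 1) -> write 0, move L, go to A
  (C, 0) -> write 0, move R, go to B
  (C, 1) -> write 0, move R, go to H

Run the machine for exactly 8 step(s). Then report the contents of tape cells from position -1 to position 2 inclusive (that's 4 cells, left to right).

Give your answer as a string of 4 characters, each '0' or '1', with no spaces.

Step 1: in state A at pos 0, read 0 -> (A,0)->write 1,move R,goto C. Now: state=C, head=1, tape[-1..2]=0100 (head:   ^)
Step 2: in state C at pos 1, read 0 -> (C,0)->write 0,move R,goto B. Now: state=B, head=2, tape[-1..3]=01000 (head:    ^)
Step 3: in state B at pos 2, read 0 -> (B,0)->write 1,move L,goto B. Now: state=B, head=1, tape[-1..3]=01010 (head:   ^)
Step 4: in state B at pos 1, read 0 -> (B,0)->write 1,move L,goto B. Now: state=B, head=0, tape[-1..3]=01110 (head:  ^)
Step 5: in state B at pos 0, read 1 -> (B,1)->write 0,move L,goto A. Now: state=A, head=-1, tape[-2..3]=000110 (head:  ^)
Step 6: in state A at pos -1, read 0 -> (A,0)->write 1,move R,goto C. Now: state=C, head=0, tape[-2..3]=010110 (head:   ^)
Step 7: in state C at pos 0, read 0 -> (C,0)->write 0,move R,goto B. Now: state=B, head=1, tape[-2..3]=010110 (head:    ^)
Step 8: in state B at pos 1, read 1 -> (B,1)->write 0,move L,goto A. Now: state=A, head=0, tape[-2..3]=010010 (head:   ^)

Answer: 1001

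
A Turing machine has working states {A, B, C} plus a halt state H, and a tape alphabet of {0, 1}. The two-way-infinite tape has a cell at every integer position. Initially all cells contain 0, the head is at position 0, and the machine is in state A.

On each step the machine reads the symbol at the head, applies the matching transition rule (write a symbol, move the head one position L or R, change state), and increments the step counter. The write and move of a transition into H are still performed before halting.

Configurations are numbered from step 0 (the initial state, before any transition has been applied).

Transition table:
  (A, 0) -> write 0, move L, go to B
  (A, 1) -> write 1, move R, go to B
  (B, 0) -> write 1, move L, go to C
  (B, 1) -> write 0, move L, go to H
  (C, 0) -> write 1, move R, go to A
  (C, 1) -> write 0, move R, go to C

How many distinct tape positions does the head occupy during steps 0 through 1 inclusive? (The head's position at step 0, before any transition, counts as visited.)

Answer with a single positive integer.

Answer: 2

Derivation:
Step 1: in state A at pos 0, read 0 -> (A,0)->write 0,move L,goto B. Now: state=B, head=-1, tape[-2..1]=0000 (head:  ^)
Head positions at steps 0..1: starting at 0, distinct positions visited = {-1, 0} -> 2 position(s)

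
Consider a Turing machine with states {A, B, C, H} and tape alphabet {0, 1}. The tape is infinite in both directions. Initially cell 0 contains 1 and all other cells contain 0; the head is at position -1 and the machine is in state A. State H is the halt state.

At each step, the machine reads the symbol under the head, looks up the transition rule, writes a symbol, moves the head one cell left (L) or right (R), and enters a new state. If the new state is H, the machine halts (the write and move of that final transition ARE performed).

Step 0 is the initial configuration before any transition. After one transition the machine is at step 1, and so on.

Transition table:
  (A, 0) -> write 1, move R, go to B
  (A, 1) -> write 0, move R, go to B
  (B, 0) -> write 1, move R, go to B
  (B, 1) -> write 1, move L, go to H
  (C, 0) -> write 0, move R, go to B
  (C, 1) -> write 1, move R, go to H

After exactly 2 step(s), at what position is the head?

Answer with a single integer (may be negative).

Step 1: in state A at pos -1, read 0 -> (A,0)->write 1,move R,goto B. Now: state=B, head=0, tape[-2..1]=0110 (head:   ^)
Step 2: in state B at pos 0, read 1 -> (B,1)->write 1,move L,goto H. Now: state=H, head=-1, tape[-2..1]=0110 (head:  ^)

Answer: -1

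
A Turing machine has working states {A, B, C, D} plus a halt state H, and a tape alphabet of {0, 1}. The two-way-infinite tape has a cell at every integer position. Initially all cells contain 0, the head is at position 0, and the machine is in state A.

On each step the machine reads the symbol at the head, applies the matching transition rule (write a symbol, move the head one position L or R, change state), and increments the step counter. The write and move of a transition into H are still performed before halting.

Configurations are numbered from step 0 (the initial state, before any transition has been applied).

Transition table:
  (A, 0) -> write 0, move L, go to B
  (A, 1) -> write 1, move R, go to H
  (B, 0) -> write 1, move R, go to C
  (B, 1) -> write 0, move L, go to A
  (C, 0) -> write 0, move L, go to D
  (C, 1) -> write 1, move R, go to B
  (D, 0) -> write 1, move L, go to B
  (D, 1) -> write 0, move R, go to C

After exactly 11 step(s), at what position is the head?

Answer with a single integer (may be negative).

Answer: 1

Derivation:
Step 1: in state A at pos 0, read 0 -> (A,0)->write 0,move L,goto B. Now: state=B, head=-1, tape[-2..1]=0000 (head:  ^)
Step 2: in state B at pos -1, read 0 -> (B,0)->write 1,move R,goto C. Now: state=C, head=0, tape[-2..1]=0100 (head:   ^)
Step 3: in state C at pos 0, read 0 -> (C,0)->write 0,move L,goto D. Now: state=D, head=-1, tape[-2..1]=0100 (head:  ^)
Step 4: in state D at pos -1, read 1 -> (D,1)->write 0,move R,goto C. Now: state=C, head=0, tape[-2..1]=0000 (head:   ^)
Step 5: in state C at pos 0, read 0 -> (C,0)->write 0,move L,goto D. Now: state=D, head=-1, tape[-2..1]=0000 (head:  ^)
Step 6: in state D at pos -1, read 0 -> (D,0)->write 1,move L,goto B. Now: state=B, head=-2, tape[-3..1]=00100 (head:  ^)
Step 7: in state B at pos -2, read 0 -> (B,0)->write 1,move R,goto C. Now: state=C, head=-1, tape[-3..1]=01100 (head:   ^)
Step 8: in state C at pos -1, read 1 -> (C,1)->write 1,move R,goto B. Now: state=B, head=0, tape[-3..1]=01100 (head:    ^)
Step 9: in state B at pos 0, read 0 -> (B,0)->write 1,move R,goto C. Now: state=C, head=1, tape[-3..2]=011100 (head:     ^)
Step 10: in state C at pos 1, read 0 -> (C,0)->write 0,move L,goto D. Now: state=D, head=0, tape[-3..2]=011100 (head:    ^)
Step 11: in state D at pos 0, read 1 -> (D,1)->write 0,move R,goto C. Now: state=C, head=1, tape[-3..2]=011000 (head:     ^)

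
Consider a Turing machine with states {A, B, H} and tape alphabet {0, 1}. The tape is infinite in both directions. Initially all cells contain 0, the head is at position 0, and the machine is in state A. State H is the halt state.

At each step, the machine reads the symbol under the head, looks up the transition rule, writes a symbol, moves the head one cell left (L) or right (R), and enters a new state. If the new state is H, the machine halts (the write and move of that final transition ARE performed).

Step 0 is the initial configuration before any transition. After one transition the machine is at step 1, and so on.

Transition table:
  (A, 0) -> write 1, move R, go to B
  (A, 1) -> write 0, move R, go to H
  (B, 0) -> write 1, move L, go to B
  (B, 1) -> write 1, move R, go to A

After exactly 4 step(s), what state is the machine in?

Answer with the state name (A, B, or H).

Answer: H

Derivation:
Step 1: in state A at pos 0, read 0 -> (A,0)->write 1,move R,goto B. Now: state=B, head=1, tape[-1..2]=0100 (head:   ^)
Step 2: in state B at pos 1, read 0 -> (B,0)->write 1,move L,goto B. Now: state=B, head=0, tape[-1..2]=0110 (head:  ^)
Step 3: in state B at pos 0, read 1 -> (B,1)->write 1,move R,goto A. Now: state=A, head=1, tape[-1..2]=0110 (head:   ^)
Step 4: in state A at pos 1, read 1 -> (A,1)->write 0,move R,goto H. Now: state=H, head=2, tape[-1..3]=01000 (head:    ^)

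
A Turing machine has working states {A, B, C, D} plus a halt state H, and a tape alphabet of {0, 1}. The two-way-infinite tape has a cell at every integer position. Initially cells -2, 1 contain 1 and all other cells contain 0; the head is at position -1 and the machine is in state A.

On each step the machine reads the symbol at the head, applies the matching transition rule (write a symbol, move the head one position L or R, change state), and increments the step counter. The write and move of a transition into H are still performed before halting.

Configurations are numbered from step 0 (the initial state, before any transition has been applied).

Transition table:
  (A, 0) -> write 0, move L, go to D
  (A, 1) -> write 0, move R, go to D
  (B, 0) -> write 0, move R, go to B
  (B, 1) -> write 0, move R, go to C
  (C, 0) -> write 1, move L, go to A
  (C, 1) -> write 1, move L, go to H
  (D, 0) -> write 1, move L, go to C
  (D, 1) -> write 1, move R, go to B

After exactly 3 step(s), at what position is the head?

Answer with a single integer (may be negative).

Answer: 0

Derivation:
Step 1: in state A at pos -1, read 0 -> (A,0)->write 0,move L,goto D. Now: state=D, head=-2, tape[-3..2]=010010 (head:  ^)
Step 2: in state D at pos -2, read 1 -> (D,1)->write 1,move R,goto B. Now: state=B, head=-1, tape[-3..2]=010010 (head:   ^)
Step 3: in state B at pos -1, read 0 -> (B,0)->write 0,move R,goto B. Now: state=B, head=0, tape[-3..2]=010010 (head:    ^)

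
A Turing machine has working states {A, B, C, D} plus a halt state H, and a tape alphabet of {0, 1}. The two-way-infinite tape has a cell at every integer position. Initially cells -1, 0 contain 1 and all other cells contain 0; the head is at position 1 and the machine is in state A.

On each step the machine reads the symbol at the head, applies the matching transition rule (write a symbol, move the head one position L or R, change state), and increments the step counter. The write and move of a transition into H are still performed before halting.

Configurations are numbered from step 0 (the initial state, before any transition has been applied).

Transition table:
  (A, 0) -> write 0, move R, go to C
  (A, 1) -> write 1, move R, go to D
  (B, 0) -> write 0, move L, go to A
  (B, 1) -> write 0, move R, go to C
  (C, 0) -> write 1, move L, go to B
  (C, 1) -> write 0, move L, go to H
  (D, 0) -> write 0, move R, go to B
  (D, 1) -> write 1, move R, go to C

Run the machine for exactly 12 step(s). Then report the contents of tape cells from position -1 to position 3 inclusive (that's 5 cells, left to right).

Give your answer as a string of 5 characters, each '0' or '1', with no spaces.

Answer: 11011

Derivation:
Step 1: in state A at pos 1, read 0 -> (A,0)->write 0,move R,goto C. Now: state=C, head=2, tape[-2..3]=011000 (head:     ^)
Step 2: in state C at pos 2, read 0 -> (C,0)->write 1,move L,goto B. Now: state=B, head=1, tape[-2..3]=011010 (head:    ^)
Step 3: in state B at pos 1, read 0 -> (B,0)->write 0,move L,goto A. Now: state=A, head=0, tape[-2..3]=011010 (head:   ^)
Step 4: in state A at pos 0, read 1 -> (A,1)->write 1,move R,goto D. Now: state=D, head=1, tape[-2..3]=011010 (head:    ^)
Step 5: in state D at pos 1, read 0 -> (D,0)->write 0,move R,goto B. Now: state=B, head=2, tape[-2..3]=011010 (head:     ^)
Step 6: in state B at pos 2, read 1 -> (B,1)->write 0,move R,goto C. Now: state=C, head=3, tape[-2..4]=0110000 (head:      ^)
Step 7: in state C at pos 3, read 0 -> (C,0)->write 1,move L,goto B. Now: state=B, head=2, tape[-2..4]=0110010 (head:     ^)
Step 8: in state B at pos 2, read 0 -> (B,0)->write 0,move L,goto A. Now: state=A, head=1, tape[-2..4]=0110010 (head:    ^)
Step 9: in state A at pos 1, read 0 -> (A,0)->write 0,move R,goto C. Now: state=C, head=2, tape[-2..4]=0110010 (head:     ^)
Step 10: in state C at pos 2, read 0 -> (C,0)->write 1,move L,goto B. Now: state=B, head=1, tape[-2..4]=0110110 (head:    ^)
Step 11: in state B at pos 1, read 0 -> (B,0)->write 0,move L,goto A. Now: state=A, head=0, tape[-2..4]=0110110 (head:   ^)
Step 12: in state A at pos 0, read 1 -> (A,1)->write 1,move R,goto D. Now: state=D, head=1, tape[-2..4]=0110110 (head:    ^)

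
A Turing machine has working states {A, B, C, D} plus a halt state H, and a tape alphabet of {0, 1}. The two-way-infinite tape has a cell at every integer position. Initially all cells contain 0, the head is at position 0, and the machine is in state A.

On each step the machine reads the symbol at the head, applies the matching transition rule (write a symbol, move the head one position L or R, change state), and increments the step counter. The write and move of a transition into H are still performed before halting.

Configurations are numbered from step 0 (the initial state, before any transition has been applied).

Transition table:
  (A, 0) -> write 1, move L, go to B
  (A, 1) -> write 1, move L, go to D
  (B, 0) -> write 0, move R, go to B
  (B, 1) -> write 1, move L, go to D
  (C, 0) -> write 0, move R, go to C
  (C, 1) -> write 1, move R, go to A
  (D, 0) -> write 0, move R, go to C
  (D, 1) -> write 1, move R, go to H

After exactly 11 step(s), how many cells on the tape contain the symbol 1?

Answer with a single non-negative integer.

Answer: 2

Derivation:
Step 1: in state A at pos 0, read 0 -> (A,0)->write 1,move L,goto B. Now: state=B, head=-1, tape[-2..1]=0010 (head:  ^)
Step 2: in state B at pos -1, read 0 -> (B,0)->write 0,move R,goto B. Now: state=B, head=0, tape[-2..1]=0010 (head:   ^)
Step 3: in state B at pos 0, read 1 -> (B,1)->write 1,move L,goto D. Now: state=D, head=-1, tape[-2..1]=0010 (head:  ^)
Step 4: in state D at pos -1, read 0 -> (D,0)->write 0,move R,goto C. Now: state=C, head=0, tape[-2..1]=0010 (head:   ^)
Step 5: in state C at pos 0, read 1 -> (C,1)->write 1,move R,goto A. Now: state=A, head=1, tape[-2..2]=00100 (head:    ^)
Step 6: in state A at pos 1, read 0 -> (A,0)->write 1,move L,goto B. Now: state=B, head=0, tape[-2..2]=00110 (head:   ^)
Step 7: in state B at pos 0, read 1 -> (B,1)->write 1,move L,goto D. Now: state=D, head=-1, tape[-2..2]=00110 (head:  ^)
Step 8: in state D at pos -1, read 0 -> (D,0)->write 0,move R,goto C. Now: state=C, head=0, tape[-2..2]=00110 (head:   ^)
Step 9: in state C at pos 0, read 1 -> (C,1)->write 1,move R,goto A. Now: state=A, head=1, tape[-2..2]=00110 (head:    ^)
Step 10: in state A at pos 1, read 1 -> (A,1)->write 1,move L,goto D. Now: state=D, head=0, tape[-2..2]=00110 (head:   ^)
Step 11: in state D at pos 0, read 1 -> (D,1)->write 1,move R,goto H. Now: state=H, head=1, tape[-2..2]=00110 (head:    ^)
Cells containing 1 after step 11: {0, 1} -> 2 cell(s)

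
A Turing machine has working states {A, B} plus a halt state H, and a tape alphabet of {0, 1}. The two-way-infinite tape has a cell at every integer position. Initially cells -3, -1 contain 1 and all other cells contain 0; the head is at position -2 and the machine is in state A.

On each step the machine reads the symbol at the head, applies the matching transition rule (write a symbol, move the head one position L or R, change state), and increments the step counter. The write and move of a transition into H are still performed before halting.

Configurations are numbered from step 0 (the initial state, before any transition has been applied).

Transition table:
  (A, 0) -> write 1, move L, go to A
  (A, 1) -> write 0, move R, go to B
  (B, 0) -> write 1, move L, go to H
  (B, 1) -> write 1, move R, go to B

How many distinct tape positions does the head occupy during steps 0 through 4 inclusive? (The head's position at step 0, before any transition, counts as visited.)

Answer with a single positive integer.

Answer: 4

Derivation:
Step 1: in state A at pos -2, read 0 -> (A,0)->write 1,move L,goto A. Now: state=A, head=-3, tape[-4..0]=01110 (head:  ^)
Step 2: in state A at pos -3, read 1 -> (A,1)->write 0,move R,goto B. Now: state=B, head=-2, tape[-4..0]=00110 (head:   ^)
Step 3: in state B at pos -2, read 1 -> (B,1)->write 1,move R,goto B. Now: state=B, head=-1, tape[-4..0]=00110 (head:    ^)
Step 4: in state B at pos -1, read 1 -> (B,1)->write 1,move R,goto B. Now: state=B, head=0, tape[-4..1]=001100 (head:     ^)
Head positions at steps 0..4: starting at -2, distinct positions visited = {-3, -2, -1, 0} -> 4 position(s)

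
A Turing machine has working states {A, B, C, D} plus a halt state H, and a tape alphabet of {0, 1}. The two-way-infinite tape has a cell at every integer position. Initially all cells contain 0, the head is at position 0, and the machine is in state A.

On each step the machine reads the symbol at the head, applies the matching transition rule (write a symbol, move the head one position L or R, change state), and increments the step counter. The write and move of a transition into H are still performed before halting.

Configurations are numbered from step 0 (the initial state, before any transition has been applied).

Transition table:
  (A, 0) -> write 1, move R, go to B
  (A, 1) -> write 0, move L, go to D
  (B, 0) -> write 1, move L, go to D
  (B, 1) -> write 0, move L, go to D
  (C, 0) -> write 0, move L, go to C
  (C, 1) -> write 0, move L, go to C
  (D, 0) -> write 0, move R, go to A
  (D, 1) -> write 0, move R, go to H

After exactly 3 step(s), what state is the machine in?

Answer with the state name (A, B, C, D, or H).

Step 1: in state A at pos 0, read 0 -> (A,0)->write 1,move R,goto B. Now: state=B, head=1, tape[-1..2]=0100 (head:   ^)
Step 2: in state B at pos 1, read 0 -> (B,0)->write 1,move L,goto D. Now: state=D, head=0, tape[-1..2]=0110 (head:  ^)
Step 3: in state D at pos 0, read 1 -> (D,1)->write 0,move R,goto H. Now: state=H, head=1, tape[-1..2]=0010 (head:   ^)

Answer: H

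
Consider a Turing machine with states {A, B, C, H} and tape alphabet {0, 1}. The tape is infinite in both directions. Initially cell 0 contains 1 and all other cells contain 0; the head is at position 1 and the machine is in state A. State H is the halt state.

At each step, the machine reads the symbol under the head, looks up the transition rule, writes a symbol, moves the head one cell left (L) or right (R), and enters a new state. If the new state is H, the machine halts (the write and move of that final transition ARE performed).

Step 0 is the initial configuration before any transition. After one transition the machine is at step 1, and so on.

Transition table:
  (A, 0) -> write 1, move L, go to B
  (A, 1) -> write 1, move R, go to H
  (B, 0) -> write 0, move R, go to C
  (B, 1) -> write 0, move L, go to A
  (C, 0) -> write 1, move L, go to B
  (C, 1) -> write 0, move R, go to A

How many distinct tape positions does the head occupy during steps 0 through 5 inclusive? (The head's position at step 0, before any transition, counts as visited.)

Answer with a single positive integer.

Step 1: in state A at pos 1, read 0 -> (A,0)->write 1,move L,goto B. Now: state=B, head=0, tape[-1..2]=0110 (head:  ^)
Step 2: in state B at pos 0, read 1 -> (B,1)->write 0,move L,goto A. Now: state=A, head=-1, tape[-2..2]=00010 (head:  ^)
Step 3: in state A at pos -1, read 0 -> (A,0)->write 1,move L,goto B. Now: state=B, head=-2, tape[-3..2]=001010 (head:  ^)
Step 4: in state B at pos -2, read 0 -> (B,0)->write 0,move R,goto C. Now: state=C, head=-1, tape[-3..2]=001010 (head:   ^)
Step 5: in state C at pos -1, read 1 -> (C,1)->write 0,move R,goto A. Now: state=A, head=0, tape[-3..2]=000010 (head:    ^)
Head positions at steps 0..5: starting at 1, distinct positions visited = {-2, -1, 0, 1} -> 4 position(s)

Answer: 4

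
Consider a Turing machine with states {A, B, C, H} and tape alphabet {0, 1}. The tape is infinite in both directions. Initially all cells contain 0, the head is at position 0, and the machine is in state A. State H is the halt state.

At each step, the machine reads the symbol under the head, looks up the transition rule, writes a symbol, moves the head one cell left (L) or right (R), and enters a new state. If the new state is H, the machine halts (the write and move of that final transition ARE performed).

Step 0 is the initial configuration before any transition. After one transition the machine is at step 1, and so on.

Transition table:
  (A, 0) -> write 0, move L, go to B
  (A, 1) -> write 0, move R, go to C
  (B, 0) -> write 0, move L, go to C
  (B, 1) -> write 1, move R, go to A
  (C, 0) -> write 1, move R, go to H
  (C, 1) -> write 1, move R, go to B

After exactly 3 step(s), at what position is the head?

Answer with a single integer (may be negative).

Step 1: in state A at pos 0, read 0 -> (A,0)->write 0,move L,goto B. Now: state=B, head=-1, tape[-2..1]=0000 (head:  ^)
Step 2: in state B at pos -1, read 0 -> (B,0)->write 0,move L,goto C. Now: state=C, head=-2, tape[-3..1]=00000 (head:  ^)
Step 3: in state C at pos -2, read 0 -> (C,0)->write 1,move R,goto H. Now: state=H, head=-1, tape[-3..1]=01000 (head:   ^)

Answer: -1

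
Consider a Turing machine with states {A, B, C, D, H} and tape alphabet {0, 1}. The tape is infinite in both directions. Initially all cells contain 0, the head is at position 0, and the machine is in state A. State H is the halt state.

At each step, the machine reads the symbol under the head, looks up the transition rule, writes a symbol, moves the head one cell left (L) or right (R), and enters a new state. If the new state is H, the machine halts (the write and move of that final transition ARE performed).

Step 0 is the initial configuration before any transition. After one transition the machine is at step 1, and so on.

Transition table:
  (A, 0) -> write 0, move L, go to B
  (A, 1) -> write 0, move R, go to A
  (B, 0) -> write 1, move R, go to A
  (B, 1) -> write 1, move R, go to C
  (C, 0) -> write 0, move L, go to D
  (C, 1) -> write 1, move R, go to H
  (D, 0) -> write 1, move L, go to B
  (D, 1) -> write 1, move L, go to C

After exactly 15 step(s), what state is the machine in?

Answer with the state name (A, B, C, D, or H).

Answer: D

Derivation:
Step 1: in state A at pos 0, read 0 -> (A,0)->write 0,move L,goto B. Now: state=B, head=-1, tape[-2..1]=0000 (head:  ^)
Step 2: in state B at pos -1, read 0 -> (B,0)->write 1,move R,goto A. Now: state=A, head=0, tape[-2..1]=0100 (head:   ^)
Step 3: in state A at pos 0, read 0 -> (A,0)->write 0,move L,goto B. Now: state=B, head=-1, tape[-2..1]=0100 (head:  ^)
Step 4: in state B at pos -1, read 1 -> (B,1)->write 1,move R,goto C. Now: state=C, head=0, tape[-2..1]=0100 (head:   ^)
Step 5: in state C at pos 0, read 0 -> (C,0)->write 0,move L,goto D. Now: state=D, head=-1, tape[-2..1]=0100 (head:  ^)
Step 6: in state D at pos -1, read 1 -> (D,1)->write 1,move L,goto C. Now: state=C, head=-2, tape[-3..1]=00100 (head:  ^)
Step 7: in state C at pos -2, read 0 -> (C,0)->write 0,move L,goto D. Now: state=D, head=-3, tape[-4..1]=000100 (head:  ^)
Step 8: in state D at pos -3, read 0 -> (D,0)->write 1,move L,goto B. Now: state=B, head=-4, tape[-5..1]=0010100 (head:  ^)
Step 9: in state B at pos -4, read 0 -> (B,0)->write 1,move R,goto A. Now: state=A, head=-3, tape[-5..1]=0110100 (head:   ^)
Step 10: in state A at pos -3, read 1 -> (A,1)->write 0,move R,goto A. Now: state=A, head=-2, tape[-5..1]=0100100 (head:    ^)
Step 11: in state A at pos -2, read 0 -> (A,0)->write 0,move L,goto B. Now: state=B, head=-3, tape[-5..1]=0100100 (head:   ^)
Step 12: in state B at pos -3, read 0 -> (B,0)->write 1,move R,goto A. Now: state=A, head=-2, tape[-5..1]=0110100 (head:    ^)
Step 13: in state A at pos -2, read 0 -> (A,0)->write 0,move L,goto B. Now: state=B, head=-3, tape[-5..1]=0110100 (head:   ^)
Step 14: in state B at pos -3, read 1 -> (B,1)->write 1,move R,goto C. Now: state=C, head=-2, tape[-5..1]=0110100 (head:    ^)
Step 15: in state C at pos -2, read 0 -> (C,0)->write 0,move L,goto D. Now: state=D, head=-3, tape[-5..1]=0110100 (head:   ^)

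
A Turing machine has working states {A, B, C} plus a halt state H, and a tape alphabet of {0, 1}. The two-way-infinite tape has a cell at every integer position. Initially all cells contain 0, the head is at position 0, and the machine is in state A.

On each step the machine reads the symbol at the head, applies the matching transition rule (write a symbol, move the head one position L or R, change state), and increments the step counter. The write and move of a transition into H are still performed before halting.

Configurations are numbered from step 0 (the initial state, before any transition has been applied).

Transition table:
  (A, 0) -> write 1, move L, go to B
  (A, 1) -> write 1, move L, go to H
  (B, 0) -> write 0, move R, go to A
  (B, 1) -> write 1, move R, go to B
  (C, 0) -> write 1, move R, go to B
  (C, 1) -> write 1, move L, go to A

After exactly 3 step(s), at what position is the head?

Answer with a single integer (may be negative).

Answer: -1

Derivation:
Step 1: in state A at pos 0, read 0 -> (A,0)->write 1,move L,goto B. Now: state=B, head=-1, tape[-2..1]=0010 (head:  ^)
Step 2: in state B at pos -1, read 0 -> (B,0)->write 0,move R,goto A. Now: state=A, head=0, tape[-2..1]=0010 (head:   ^)
Step 3: in state A at pos 0, read 1 -> (A,1)->write 1,move L,goto H. Now: state=H, head=-1, tape[-2..1]=0010 (head:  ^)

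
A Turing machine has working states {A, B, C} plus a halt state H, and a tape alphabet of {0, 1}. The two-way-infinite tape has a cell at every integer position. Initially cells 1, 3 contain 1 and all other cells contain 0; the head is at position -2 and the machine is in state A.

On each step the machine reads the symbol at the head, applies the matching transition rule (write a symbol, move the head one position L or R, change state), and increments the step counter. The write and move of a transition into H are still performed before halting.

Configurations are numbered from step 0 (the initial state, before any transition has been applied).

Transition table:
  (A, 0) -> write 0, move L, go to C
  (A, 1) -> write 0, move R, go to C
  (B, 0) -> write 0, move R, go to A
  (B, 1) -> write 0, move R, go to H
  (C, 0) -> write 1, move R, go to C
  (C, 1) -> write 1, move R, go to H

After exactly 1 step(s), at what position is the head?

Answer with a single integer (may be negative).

Answer: -3

Derivation:
Step 1: in state A at pos -2, read 0 -> (A,0)->write 0,move L,goto C. Now: state=C, head=-3, tape[-4..4]=000001010 (head:  ^)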